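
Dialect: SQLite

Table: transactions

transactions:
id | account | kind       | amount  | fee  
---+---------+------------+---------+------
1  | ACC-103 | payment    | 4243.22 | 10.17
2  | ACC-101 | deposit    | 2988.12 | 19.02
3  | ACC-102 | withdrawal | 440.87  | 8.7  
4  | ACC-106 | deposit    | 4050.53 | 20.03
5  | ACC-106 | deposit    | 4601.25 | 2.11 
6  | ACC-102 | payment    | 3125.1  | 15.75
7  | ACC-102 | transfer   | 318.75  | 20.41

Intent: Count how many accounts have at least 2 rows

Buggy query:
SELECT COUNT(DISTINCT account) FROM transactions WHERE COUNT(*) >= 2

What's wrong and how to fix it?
Bug: WHERE filters individual rows, not groups, so a group-level COUNT is invalid there

Fix: Group first with HAVING COUNT(*) >= 2, then COUNT the resulting groups

Corrected query:
SELECT COUNT(*) FROM (SELECT account FROM transactions GROUP BY account HAVING COUNT(*) >= 2)

Result:
COUNT(*)
--------
2       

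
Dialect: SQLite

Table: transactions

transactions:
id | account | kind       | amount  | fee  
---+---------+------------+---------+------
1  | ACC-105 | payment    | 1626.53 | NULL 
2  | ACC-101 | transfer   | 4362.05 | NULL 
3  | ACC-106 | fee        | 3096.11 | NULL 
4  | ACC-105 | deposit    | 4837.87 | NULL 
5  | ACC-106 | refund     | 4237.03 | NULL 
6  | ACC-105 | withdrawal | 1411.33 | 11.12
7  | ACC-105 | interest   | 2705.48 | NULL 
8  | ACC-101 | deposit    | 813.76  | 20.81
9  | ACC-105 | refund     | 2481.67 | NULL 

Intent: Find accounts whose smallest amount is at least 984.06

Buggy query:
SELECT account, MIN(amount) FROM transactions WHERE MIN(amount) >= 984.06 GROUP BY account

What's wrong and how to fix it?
Bug: Aggregates like MIN are computed per group after WHERE runs

Fix: Replace WHERE with HAVING after the GROUP BY

Corrected query:
SELECT account, MIN(amount) FROM transactions GROUP BY account HAVING MIN(amount) >= 984.06

Result:
account | MIN(amount)
--------+------------
ACC-105 | 1411.33    
ACC-106 | 3096.11    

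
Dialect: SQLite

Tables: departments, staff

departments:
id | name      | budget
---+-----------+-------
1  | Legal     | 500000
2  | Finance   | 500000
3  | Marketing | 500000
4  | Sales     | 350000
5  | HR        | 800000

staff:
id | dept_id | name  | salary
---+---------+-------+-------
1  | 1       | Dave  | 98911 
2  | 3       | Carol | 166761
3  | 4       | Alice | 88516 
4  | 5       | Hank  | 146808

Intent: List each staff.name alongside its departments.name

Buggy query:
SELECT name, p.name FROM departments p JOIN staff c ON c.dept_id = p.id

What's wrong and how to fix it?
Bug: 'name' exists in both joined tables, so the database can't tell which one is meant

Fix: Qualify the column with its table alias (c.name)

Corrected query:
SELECT c.name, p.name FROM departments p JOIN staff c ON c.dept_id = p.id

Result:
name  | name     
------+----------
Dave  | Legal    
Carol | Marketing
Alice | Sales    
Hank  | HR       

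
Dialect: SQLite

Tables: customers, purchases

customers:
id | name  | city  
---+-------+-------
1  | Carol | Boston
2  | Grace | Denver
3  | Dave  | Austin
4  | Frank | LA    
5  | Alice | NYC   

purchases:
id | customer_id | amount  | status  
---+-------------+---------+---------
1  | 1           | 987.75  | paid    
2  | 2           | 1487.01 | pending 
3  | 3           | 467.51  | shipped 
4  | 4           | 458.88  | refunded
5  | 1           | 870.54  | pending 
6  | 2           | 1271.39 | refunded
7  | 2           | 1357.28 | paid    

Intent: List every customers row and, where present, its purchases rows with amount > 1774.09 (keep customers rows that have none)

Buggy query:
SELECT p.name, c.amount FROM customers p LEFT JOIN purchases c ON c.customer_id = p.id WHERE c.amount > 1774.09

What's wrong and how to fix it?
Bug: A WHERE condition on the right-hand table after LEFT JOIN drops unmatched parents

Fix: Move the right-table condition into the ON clause so unmatched parents are kept

Corrected query:
SELECT p.name, c.amount FROM customers p LEFT JOIN purchases c ON c.customer_id = p.id AND c.amount > 1774.09

Result:
name  | amount
------+-------
Carol | NULL  
Grace | NULL  
Dave  | NULL  
Frank | NULL  
Alice | NULL  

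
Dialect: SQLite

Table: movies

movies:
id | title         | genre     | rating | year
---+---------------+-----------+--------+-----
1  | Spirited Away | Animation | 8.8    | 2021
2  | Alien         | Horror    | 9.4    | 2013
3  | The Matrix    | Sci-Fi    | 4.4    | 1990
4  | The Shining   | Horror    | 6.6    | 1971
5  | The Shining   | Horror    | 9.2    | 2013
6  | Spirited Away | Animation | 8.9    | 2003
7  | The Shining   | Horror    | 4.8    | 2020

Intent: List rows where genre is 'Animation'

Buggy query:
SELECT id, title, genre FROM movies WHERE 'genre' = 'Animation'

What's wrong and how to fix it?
Bug: 'genre' in single quotes is a string literal, not the column; the comparison is literal-vs-literal and never true

Fix: Reference the column as genre without single quotes

Corrected query:
SELECT id, title, genre FROM movies WHERE genre = 'Animation'

Result:
id | title         | genre    
---+---------------+----------
1  | Spirited Away | Animation
6  | Spirited Away | Animation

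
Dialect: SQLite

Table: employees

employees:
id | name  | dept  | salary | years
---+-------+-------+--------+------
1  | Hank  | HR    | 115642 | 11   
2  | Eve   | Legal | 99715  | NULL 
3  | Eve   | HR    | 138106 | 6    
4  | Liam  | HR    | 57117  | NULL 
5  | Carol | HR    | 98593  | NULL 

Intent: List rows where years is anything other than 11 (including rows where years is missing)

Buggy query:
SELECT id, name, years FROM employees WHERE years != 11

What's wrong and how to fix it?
Bug: 'years != 11' is unknown when years is NULL, so NULL rows are silently excluded

Fix: Add an explicit OR years IS NULL to include the missing-value rows

Corrected query:
SELECT id, name, years FROM employees WHERE years != 11 OR years IS NULL

Result:
id | name  | years
---+-------+------
2  | Eve   | NULL 
3  | Eve   | 6    
4  | Liam  | NULL 
5  | Carol | NULL 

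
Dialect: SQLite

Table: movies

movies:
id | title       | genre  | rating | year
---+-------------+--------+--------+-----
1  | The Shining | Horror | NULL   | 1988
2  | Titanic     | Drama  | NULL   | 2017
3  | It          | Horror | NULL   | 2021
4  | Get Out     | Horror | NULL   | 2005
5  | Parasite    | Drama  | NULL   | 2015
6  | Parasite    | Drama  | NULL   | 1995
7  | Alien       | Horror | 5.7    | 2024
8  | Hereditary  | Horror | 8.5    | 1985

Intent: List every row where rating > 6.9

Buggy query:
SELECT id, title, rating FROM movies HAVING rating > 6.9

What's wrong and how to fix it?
Bug: This is a non-aggregate query (no GROUP BY, no aggregates), so in SQLite the HAVING clause is invalid here; a row-level condition belongs in WHERE

Fix: Use WHERE for row-level filtering

Corrected query:
SELECT id, title, rating FROM movies WHERE rating > 6.9

Result:
id | title      | rating
---+------------+-------
8  | Hereditary | 8.5   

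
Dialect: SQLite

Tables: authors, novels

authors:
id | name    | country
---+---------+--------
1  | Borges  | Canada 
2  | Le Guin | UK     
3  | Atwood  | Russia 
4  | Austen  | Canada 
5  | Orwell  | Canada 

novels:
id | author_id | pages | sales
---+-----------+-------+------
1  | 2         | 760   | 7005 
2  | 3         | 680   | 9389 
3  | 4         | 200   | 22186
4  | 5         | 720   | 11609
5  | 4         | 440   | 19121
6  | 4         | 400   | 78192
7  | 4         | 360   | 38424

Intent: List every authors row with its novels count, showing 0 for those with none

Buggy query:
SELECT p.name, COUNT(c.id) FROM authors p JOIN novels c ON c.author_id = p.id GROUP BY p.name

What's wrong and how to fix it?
Bug: INNER JOIN drops authors rows that have no matching novels rows

Fix: Use LEFT JOIN so parents without children still appear (COUNT(c.id) gives 0)

Corrected query:
SELECT p.name, COUNT(c.id) FROM authors p LEFT JOIN novels c ON c.author_id = p.id GROUP BY p.name

Result:
name    | COUNT(c.id)
--------+------------
Atwood  | 1          
Austen  | 4          
Borges  | 0          
Le Guin | 1          
Orwell  | 1          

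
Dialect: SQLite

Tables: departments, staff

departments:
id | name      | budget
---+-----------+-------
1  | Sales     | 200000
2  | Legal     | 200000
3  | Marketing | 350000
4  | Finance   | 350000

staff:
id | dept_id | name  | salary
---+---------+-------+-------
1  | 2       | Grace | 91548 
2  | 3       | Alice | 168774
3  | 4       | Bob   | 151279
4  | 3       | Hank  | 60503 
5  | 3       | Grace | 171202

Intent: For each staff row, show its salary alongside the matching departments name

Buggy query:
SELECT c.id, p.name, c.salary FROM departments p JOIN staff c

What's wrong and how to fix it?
Bug: Missing join condition: each staff row is matched to all departments rows instead of just its own

Fix: Specify the join condition linking the foreign key to the parent id

Corrected query:
SELECT c.id, p.name, c.salary FROM departments p JOIN staff c ON c.dept_id = p.id

Result:
id | name      | salary
---+-----------+-------
1  | Legal     | 91548 
2  | Marketing | 168774
3  | Finance   | 151279
4  | Marketing | 60503 
5  | Marketing | 171202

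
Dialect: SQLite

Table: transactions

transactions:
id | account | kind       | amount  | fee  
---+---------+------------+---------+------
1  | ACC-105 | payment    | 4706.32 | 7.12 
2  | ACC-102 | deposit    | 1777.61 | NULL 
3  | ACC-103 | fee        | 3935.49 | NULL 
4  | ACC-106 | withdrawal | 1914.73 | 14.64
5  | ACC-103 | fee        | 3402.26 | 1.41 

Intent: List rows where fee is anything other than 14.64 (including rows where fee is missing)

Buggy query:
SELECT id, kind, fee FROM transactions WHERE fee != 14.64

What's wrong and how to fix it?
Bug: Inequality against NULL is unknown, not true; rows with NULL are dropped

Fix: Add an explicit OR fee IS NULL to include the missing-value rows

Corrected query:
SELECT id, kind, fee FROM transactions WHERE fee != 14.64 OR fee IS NULL

Result:
id | kind    | fee 
---+---------+-----
1  | payment | 7.12
2  | deposit | NULL
3  | fee     | NULL
5  | fee     | 1.41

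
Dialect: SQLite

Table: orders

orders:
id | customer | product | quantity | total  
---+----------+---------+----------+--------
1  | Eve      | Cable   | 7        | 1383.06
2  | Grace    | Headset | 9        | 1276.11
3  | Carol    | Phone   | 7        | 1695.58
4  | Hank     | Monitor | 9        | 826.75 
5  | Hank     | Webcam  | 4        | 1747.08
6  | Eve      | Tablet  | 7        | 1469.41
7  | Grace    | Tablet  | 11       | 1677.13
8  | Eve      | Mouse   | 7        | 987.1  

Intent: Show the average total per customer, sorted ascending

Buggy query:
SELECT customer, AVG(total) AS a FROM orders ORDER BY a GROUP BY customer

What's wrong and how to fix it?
Bug: ORDER BY appears before GROUP BY; SQL clause order requires GROUP BY first

Fix: Move ORDER BY to the end, after GROUP BY

Corrected query:
SELECT customer, AVG(total) AS a FROM orders GROUP BY customer ORDER BY a

Result:
customer | a          
---------+------------
Eve      | 1279.856667
Hank     | 1286.915   
Grace    | 1476.62    
Carol    | 1695.58    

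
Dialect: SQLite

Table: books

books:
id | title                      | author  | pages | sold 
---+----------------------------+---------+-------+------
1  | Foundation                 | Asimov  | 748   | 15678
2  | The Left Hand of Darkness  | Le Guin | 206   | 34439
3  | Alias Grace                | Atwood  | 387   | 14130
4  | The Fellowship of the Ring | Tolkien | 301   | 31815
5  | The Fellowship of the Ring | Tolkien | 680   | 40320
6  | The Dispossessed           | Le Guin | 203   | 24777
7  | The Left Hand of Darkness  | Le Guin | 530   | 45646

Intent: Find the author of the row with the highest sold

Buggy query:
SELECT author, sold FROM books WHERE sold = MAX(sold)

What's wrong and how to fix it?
Bug: WHERE is evaluated per row; an aggregate over the whole table isn't defined there

Fix: Wrap MAX in a scalar subquery so WHERE compares against a single value

Corrected query:
SELECT author, sold FROM books WHERE sold = (SELECT MAX(sold) FROM books)

Result:
author  | sold 
--------+------
Le Guin | 45646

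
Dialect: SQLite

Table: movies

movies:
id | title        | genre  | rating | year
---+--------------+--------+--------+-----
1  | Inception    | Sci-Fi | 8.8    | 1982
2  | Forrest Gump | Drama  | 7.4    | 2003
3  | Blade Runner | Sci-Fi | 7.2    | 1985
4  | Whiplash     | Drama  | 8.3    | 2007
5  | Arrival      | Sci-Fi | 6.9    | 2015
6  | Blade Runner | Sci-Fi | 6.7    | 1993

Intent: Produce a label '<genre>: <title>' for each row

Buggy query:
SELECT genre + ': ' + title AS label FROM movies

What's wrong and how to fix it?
Bug: SQLite uses || for string concatenation; + coerces text to numbers (yielding 0)

Fix: Use the || operator for string concatenation

Corrected query:
SELECT genre || ': ' || title AS label FROM movies

Result:
label               
--------------------
Sci-Fi: Inception   
Drama: Forrest Gump 
Sci-Fi: Blade Runner
Drama: Whiplash     
Sci-Fi: Arrival     
Sci-Fi: Blade Runner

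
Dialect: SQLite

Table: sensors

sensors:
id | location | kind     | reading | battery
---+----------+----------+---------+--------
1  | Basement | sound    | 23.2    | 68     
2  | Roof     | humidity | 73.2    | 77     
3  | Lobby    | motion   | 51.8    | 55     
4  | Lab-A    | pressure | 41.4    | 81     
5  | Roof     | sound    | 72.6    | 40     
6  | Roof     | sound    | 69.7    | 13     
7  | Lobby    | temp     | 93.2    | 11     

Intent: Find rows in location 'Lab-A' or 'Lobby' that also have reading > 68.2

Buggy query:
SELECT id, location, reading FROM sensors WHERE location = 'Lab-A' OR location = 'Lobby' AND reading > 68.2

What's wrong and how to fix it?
Bug: Without parentheses, AND is evaluated before OR, so the reading filter only applies to the 'Lobby' branch

Fix: Add parentheses around the OR so the AND applies to both alternatives

Corrected query:
SELECT id, location, reading FROM sensors WHERE (location = 'Lab-A' OR location = 'Lobby') AND reading > 68.2

Result:
id | location | reading
---+----------+--------
7  | Lobby    | 93.2   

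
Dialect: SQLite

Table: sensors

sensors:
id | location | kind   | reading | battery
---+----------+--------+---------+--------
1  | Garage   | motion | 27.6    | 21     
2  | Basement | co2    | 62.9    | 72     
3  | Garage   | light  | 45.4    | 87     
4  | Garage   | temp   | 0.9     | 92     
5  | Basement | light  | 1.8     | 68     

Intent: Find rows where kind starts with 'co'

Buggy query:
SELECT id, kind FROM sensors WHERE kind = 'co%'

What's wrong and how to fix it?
Bug: Wildcards only work with LIKE; '=' treats '%' as a literal character

Fix: Use LIKE for wildcard pattern matching

Corrected query:
SELECT id, kind FROM sensors WHERE kind LIKE 'co%'

Result:
id | kind
---+-----
2  | co2 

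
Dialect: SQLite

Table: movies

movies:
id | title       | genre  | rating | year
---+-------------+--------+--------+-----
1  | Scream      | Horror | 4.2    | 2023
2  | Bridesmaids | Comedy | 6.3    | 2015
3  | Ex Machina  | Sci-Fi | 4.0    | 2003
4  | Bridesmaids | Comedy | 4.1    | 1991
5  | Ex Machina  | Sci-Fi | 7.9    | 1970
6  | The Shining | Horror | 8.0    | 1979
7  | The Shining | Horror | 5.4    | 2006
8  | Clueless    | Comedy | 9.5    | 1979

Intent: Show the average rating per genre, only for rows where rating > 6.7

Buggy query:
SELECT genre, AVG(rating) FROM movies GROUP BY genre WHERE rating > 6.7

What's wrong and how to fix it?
Bug: WHERE cannot follow GROUP BY

Fix: Place WHERE between FROM and GROUP BY

Corrected query:
SELECT genre, AVG(rating) FROM movies WHERE rating > 6.7 GROUP BY genre

Result:
genre  | AVG(rating)
-------+------------
Comedy | 9.5        
Horror | 8          
Sci-Fi | 7.9        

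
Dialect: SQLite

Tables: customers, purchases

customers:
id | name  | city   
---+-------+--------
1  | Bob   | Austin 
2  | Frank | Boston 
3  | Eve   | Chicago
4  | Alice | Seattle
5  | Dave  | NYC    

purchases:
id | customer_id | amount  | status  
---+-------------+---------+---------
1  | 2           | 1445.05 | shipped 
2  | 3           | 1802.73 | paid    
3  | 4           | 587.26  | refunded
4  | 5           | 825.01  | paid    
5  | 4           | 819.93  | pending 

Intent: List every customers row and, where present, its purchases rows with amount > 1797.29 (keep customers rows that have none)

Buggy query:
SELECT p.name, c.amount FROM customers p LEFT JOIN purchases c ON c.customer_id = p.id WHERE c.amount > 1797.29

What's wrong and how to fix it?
Bug: Filtering c.amount in WHERE discards the NULL rows produced by LEFT JOIN, turning it into an inner join

Fix: Move the right-table condition into the ON clause so unmatched parents are kept

Corrected query:
SELECT p.name, c.amount FROM customers p LEFT JOIN purchases c ON c.customer_id = p.id AND c.amount > 1797.29

Result:
name  | amount 
------+--------
Bob   | NULL   
Frank | NULL   
Eve   | 1802.73
Alice | NULL   
Dave  | NULL   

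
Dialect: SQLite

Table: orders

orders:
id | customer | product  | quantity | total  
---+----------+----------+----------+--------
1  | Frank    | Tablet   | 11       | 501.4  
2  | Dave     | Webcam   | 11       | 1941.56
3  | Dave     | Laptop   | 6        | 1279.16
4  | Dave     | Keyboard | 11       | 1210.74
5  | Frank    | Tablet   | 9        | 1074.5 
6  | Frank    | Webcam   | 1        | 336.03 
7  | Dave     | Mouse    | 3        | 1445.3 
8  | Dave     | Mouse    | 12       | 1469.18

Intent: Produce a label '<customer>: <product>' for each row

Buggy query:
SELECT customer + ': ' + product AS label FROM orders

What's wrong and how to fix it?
Bug: SQLite uses || for string concatenation; + coerces text to numbers (yielding 0)

Fix: Replace + with || to concatenate text

Corrected query:
SELECT customer || ': ' || product AS label FROM orders

Result:
label         
--------------
Frank: Tablet 
Dave: Webcam  
Dave: Laptop  
Dave: Keyboard
Frank: Tablet 
Frank: Webcam 
Dave: Mouse   
Dave: Mouse   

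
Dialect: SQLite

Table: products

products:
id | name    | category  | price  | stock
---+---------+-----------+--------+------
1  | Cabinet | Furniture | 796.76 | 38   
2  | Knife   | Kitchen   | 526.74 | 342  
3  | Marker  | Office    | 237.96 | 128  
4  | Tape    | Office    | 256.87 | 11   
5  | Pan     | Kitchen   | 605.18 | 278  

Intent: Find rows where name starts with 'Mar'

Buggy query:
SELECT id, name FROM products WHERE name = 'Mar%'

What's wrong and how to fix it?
Bug: Wildcards only work with LIKE; '=' treats '%' as a literal character

Fix: Replace '=' with LIKE so 'Mar%' is treated as a pattern

Corrected query:
SELECT id, name FROM products WHERE name LIKE 'Mar%'

Result:
id | name  
---+-------
3  | Marker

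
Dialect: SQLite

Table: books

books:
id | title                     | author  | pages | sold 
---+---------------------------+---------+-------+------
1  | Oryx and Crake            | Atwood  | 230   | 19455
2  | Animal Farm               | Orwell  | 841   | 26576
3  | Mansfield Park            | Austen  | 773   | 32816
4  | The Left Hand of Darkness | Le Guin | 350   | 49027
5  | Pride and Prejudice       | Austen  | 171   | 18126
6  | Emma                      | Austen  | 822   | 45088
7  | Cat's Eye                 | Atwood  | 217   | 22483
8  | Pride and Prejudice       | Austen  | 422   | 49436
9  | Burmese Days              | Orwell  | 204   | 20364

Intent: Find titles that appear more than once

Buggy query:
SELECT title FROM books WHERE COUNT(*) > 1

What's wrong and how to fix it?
Bug: COUNT(*) is an aggregate and cannot be used in WHERE

Fix: Group first, then use HAVING for the count condition

Corrected query:
SELECT title FROM books GROUP BY title HAVING COUNT(*) > 1

Result:
title              
-------------------
Pride and Prejudice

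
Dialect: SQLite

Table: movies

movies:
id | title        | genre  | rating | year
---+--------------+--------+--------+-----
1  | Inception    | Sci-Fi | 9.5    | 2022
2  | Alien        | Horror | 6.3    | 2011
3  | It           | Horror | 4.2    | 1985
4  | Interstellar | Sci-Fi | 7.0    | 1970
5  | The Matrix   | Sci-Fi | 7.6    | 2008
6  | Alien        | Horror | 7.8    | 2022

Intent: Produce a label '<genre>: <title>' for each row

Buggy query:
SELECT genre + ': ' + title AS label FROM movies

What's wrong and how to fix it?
Bug: SQLite uses || for string concatenation; + coerces text to numbers (yielding 0)

Fix: Replace + with || to concatenate text

Corrected query:
SELECT genre || ': ' || title AS label FROM movies

Result:
label               
--------------------
Sci-Fi: Inception   
Horror: Alien       
Horror: It          
Sci-Fi: Interstellar
Sci-Fi: The Matrix  
Horror: Alien       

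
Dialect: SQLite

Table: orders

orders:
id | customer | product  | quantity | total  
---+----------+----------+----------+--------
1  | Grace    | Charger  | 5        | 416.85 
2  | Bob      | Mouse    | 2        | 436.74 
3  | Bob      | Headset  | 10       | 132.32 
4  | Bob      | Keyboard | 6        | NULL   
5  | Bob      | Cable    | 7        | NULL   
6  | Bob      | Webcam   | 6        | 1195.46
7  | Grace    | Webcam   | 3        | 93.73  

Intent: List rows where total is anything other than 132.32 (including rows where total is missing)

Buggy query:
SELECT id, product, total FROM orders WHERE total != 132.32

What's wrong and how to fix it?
Bug: Inequality against NULL is unknown, not true; rows with NULL are dropped

Fix: Add an explicit OR total IS NULL to include the missing-value rows

Corrected query:
SELECT id, product, total FROM orders WHERE total != 132.32 OR total IS NULL

Result:
id | product  | total  
---+----------+--------
1  | Charger  | 416.85 
2  | Mouse    | 436.74 
4  | Keyboard | NULL   
5  | Cable    | NULL   
6  | Webcam   | 1195.46
7  | Webcam   | 93.73  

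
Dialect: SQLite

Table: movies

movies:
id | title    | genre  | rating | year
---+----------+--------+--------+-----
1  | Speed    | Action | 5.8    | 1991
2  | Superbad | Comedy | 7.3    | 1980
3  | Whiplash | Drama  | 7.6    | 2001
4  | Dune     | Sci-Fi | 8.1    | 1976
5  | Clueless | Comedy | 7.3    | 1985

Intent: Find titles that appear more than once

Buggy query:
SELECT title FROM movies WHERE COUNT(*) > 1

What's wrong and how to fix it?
Bug: COUNT(*) is an aggregate and cannot be used in WHERE

Fix: Group first, then use HAVING for the count condition

Corrected query:
SELECT title FROM movies GROUP BY title HAVING COUNT(*) > 1

Result:
(no rows)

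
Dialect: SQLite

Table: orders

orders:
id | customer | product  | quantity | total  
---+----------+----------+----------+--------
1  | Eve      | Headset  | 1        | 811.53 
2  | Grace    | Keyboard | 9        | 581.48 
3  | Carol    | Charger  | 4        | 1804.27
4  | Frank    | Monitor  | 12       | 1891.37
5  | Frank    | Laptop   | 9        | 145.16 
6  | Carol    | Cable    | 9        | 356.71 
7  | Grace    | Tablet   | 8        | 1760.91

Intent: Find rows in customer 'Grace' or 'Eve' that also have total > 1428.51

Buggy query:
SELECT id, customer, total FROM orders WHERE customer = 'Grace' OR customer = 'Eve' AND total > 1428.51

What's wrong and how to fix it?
Bug: AND binds tighter than OR, so this parses as customer = 'Grace' OR (customer = 'Eve' AND total > 1428.51)

Fix: Group the OR with parentheses (or use IN), then AND the threshold

Corrected query:
SELECT id, customer, total FROM orders WHERE (customer = 'Grace' OR customer = 'Eve') AND total > 1428.51

Result:
id | customer | total  
---+----------+--------
7  | Grace    | 1760.91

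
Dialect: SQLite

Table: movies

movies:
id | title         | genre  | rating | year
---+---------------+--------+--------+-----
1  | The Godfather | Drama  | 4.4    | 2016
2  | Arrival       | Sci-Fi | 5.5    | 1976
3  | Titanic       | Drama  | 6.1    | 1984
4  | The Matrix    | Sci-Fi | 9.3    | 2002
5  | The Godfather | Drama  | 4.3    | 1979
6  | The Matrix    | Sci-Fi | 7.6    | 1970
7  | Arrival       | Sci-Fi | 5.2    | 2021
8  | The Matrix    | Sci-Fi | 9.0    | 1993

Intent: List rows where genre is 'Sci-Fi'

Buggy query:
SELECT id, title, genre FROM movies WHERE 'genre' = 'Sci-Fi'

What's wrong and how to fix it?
Bug: Single quotes denote string literals in SQL; the column name is being compared as a constant string

Fix: Remove the quotes around the column name (or use double quotes for an identifier)

Corrected query:
SELECT id, title, genre FROM movies WHERE genre = 'Sci-Fi'

Result:
id | title      | genre 
---+------------+-------
2  | Arrival    | Sci-Fi
4  | The Matrix | Sci-Fi
6  | The Matrix | Sci-Fi
7  | Arrival    | Sci-Fi
8  | The Matrix | Sci-Fi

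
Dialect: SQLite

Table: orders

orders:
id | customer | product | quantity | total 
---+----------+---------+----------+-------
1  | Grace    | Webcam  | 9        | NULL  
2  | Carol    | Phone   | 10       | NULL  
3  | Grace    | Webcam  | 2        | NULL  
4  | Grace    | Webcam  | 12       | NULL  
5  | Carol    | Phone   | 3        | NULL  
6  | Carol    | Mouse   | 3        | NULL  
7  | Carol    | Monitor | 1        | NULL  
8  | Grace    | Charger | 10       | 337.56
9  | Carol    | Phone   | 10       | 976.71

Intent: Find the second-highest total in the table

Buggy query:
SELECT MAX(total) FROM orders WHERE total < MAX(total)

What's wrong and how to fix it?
Bug: The inner MAX is an aggregate inside WHERE, which is not allowed

Fix: Put the inner MAX in a scalar subquery

Corrected query:
SELECT MAX(total) FROM orders WHERE total < (SELECT MAX(total) FROM orders)

Result:
MAX(total)
----------
337.56    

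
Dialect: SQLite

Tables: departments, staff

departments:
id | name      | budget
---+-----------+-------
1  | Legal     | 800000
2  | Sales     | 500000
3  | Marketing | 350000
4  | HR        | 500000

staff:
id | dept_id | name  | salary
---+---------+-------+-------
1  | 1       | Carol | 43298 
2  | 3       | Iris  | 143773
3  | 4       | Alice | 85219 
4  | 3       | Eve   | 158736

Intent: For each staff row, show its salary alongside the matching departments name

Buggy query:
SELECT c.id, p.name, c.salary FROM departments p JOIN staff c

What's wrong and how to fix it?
Bug: JOIN with no ON clause produces a cartesian product; every staff row pairs with every departments row

Fix: Add ON c.dept_id = p.id to the JOIN

Corrected query:
SELECT c.id, p.name, c.salary FROM departments p JOIN staff c ON c.dept_id = p.id

Result:
id | name      | salary
---+-----------+-------
1  | Legal     | 43298 
2  | Marketing | 143773
3  | HR        | 85219 
4  | Marketing | 158736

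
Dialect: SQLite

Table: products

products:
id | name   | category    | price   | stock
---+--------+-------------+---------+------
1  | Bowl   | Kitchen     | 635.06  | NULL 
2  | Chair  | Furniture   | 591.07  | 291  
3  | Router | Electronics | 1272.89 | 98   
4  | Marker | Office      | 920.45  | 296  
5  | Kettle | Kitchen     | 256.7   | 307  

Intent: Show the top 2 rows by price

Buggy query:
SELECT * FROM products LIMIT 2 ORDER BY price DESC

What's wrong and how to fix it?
Bug: ORDER BY cannot follow LIMIT; LIMIT is the final clause

Fix: Swap the clauses: ORDER BY first, then LIMIT

Corrected query:
SELECT * FROM products ORDER BY price DESC LIMIT 2

Result:
id | name   | category    | price   | stock
---+--------+-------------+---------+------
3  | Router | Electronics | 1272.89 | 98   
4  | Marker | Office      | 920.45  | 296  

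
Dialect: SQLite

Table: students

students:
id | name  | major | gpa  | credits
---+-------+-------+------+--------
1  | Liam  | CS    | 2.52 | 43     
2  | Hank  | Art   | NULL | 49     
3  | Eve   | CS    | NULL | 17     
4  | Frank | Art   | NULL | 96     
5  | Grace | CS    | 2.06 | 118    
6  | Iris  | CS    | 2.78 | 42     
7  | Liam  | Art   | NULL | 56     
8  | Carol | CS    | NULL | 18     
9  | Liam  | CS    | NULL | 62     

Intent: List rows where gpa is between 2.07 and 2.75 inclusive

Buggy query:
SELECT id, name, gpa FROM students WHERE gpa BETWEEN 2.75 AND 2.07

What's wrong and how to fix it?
Bug: BETWEEN expects the lower bound first; with 2.75 AND 2.07 the range is empty

Fix: Swap the bounds so the smaller value comes first

Corrected query:
SELECT id, name, gpa FROM students WHERE gpa BETWEEN 2.07 AND 2.75

Result:
id | name | gpa 
---+------+-----
1  | Liam | 2.52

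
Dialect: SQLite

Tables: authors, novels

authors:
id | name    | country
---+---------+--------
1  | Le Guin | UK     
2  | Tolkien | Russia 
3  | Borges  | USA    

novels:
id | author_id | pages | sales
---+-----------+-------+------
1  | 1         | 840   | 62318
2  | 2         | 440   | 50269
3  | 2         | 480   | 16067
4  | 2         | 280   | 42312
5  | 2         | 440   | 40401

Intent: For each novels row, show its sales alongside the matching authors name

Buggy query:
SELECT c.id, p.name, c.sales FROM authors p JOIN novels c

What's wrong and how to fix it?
Bug: JOIN with no ON clause produces a cartesian product; every novels row pairs with every authors row

Fix: Add ON c.author_id = p.id to the JOIN

Corrected query:
SELECT c.id, p.name, c.sales FROM authors p JOIN novels c ON c.author_id = p.id

Result:
id | name    | sales
---+---------+------
1  | Le Guin | 62318
2  | Tolkien | 50269
3  | Tolkien | 16067
4  | Tolkien | 42312
5  | Tolkien | 40401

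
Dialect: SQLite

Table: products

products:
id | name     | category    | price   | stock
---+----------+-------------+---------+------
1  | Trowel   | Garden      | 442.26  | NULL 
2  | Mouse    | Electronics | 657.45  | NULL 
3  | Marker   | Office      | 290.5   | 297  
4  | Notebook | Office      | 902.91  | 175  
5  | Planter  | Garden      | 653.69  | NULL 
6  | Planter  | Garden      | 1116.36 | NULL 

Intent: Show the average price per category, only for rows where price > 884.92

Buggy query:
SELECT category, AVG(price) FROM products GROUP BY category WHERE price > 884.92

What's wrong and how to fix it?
Bug: Row-level WHERE must come before GROUP BY in the clause order

Fix: Move the WHERE clause before GROUP BY

Corrected query:
SELECT category, AVG(price) FROM products WHERE price > 884.92 GROUP BY category

Result:
category | AVG(price)
---------+-----------
Garden   | 1116.36   
Office   | 902.91    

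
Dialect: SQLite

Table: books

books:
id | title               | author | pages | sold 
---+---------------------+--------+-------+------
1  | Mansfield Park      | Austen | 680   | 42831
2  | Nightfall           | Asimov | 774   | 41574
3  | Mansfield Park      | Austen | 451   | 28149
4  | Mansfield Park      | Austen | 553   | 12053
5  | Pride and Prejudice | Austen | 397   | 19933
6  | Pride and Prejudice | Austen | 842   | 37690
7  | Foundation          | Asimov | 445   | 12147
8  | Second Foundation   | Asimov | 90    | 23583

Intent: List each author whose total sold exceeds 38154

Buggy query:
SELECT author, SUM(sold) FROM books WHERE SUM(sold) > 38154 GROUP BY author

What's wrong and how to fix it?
Bug: Aggregate functions cannot appear in a WHERE clause

Fix: Move the aggregate condition to a HAVING clause

Corrected query:
SELECT author, SUM(sold) FROM books GROUP BY author HAVING SUM(sold) > 38154

Result:
author | SUM(sold)
-------+----------
Asimov | 77304    
Austen | 140656   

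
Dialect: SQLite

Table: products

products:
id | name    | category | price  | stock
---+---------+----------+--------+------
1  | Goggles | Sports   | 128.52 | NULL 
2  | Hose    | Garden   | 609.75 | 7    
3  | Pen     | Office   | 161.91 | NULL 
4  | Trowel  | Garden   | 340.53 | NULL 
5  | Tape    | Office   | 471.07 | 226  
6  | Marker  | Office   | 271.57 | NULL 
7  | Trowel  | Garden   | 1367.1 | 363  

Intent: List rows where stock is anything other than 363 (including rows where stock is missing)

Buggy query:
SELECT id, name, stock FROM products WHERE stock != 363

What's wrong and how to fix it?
Bug: 'stock != 363' is unknown when stock is NULL, so NULL rows are silently excluded

Fix: Add an explicit OR stock IS NULL to include the missing-value rows

Corrected query:
SELECT id, name, stock FROM products WHERE stock != 363 OR stock IS NULL

Result:
id | name    | stock
---+---------+------
1  | Goggles | NULL 
2  | Hose    | 7    
3  | Pen     | NULL 
4  | Trowel  | NULL 
5  | Tape    | 226  
6  | Marker  | NULL 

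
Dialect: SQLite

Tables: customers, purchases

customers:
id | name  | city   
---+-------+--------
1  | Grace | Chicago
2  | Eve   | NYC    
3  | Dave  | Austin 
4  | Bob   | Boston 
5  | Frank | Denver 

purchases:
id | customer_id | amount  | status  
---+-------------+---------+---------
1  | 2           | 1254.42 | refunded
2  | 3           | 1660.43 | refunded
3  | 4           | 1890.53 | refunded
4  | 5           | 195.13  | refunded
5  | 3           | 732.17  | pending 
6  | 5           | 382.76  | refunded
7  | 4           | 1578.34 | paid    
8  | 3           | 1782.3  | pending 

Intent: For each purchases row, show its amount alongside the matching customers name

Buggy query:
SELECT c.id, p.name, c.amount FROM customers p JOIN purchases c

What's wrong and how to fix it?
Bug: JOIN with no ON clause produces a cartesian product; every purchases row pairs with every customers row

Fix: Specify the join condition linking the foreign key to the parent id

Corrected query:
SELECT c.id, p.name, c.amount FROM customers p JOIN purchases c ON c.customer_id = p.id

Result:
id | name  | amount 
---+-------+--------
1  | Eve   | 1254.42
2  | Dave  | 1660.43
3  | Bob   | 1890.53
4  | Frank | 195.13 
5  | Dave  | 732.17 
6  | Frank | 382.76 
7  | Bob   | 1578.34
8  | Dave  | 1782.3 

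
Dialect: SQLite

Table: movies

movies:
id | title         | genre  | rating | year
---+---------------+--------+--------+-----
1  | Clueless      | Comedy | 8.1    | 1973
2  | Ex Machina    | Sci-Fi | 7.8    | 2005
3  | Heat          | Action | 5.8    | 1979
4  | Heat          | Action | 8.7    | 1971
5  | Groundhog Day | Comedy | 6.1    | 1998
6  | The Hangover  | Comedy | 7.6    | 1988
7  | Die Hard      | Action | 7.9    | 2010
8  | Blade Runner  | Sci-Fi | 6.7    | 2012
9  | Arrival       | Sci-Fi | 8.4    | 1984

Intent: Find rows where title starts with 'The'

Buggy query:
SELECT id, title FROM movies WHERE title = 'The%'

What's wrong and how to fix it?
Bug: '=' compares the literal string including the % character; pattern matching needs LIKE

Fix: Use LIKE for wildcard pattern matching

Corrected query:
SELECT id, title FROM movies WHERE title LIKE 'The%'

Result:
id | title       
---+-------------
6  | The Hangover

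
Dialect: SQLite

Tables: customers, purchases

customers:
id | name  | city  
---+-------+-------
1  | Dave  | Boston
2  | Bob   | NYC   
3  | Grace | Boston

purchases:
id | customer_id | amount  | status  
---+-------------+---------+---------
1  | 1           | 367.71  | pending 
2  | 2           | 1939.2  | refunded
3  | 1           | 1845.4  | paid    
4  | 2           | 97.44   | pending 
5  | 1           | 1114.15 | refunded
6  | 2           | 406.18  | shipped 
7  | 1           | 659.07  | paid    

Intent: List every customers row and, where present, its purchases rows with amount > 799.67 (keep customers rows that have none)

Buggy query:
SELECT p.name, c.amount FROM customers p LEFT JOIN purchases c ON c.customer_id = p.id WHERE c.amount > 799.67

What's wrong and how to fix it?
Bug: Filtering c.amount in WHERE discards the NULL rows produced by LEFT JOIN, turning it into an inner join

Fix: Move the right-table condition into the ON clause so unmatched parents are kept

Corrected query:
SELECT p.name, c.amount FROM customers p LEFT JOIN purchases c ON c.customer_id = p.id AND c.amount > 799.67

Result:
name  | amount 
------+--------
Dave  | 1114.15
Dave  | 1845.4 
Bob   | 1939.2 
Grace | NULL   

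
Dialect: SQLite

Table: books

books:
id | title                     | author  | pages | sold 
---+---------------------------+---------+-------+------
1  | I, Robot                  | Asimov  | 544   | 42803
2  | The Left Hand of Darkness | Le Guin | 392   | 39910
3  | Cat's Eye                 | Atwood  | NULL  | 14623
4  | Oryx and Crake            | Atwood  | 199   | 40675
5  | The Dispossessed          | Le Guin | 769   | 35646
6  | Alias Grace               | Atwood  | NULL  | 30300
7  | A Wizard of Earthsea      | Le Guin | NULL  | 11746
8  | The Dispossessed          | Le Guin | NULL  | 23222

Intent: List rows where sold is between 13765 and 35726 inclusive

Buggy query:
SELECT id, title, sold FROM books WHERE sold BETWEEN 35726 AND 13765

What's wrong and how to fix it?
Bug: BETWEEN expects the lower bound first; with 35726 AND 13765 the range is empty

Fix: Write BETWEEN 13765 AND 35726

Corrected query:
SELECT id, title, sold FROM books WHERE sold BETWEEN 13765 AND 35726

Result:
id | title            | sold 
---+------------------+------
3  | Cat's Eye        | 14623
5  | The Dispossessed | 35646
6  | Alias Grace      | 30300
8  | The Dispossessed | 23222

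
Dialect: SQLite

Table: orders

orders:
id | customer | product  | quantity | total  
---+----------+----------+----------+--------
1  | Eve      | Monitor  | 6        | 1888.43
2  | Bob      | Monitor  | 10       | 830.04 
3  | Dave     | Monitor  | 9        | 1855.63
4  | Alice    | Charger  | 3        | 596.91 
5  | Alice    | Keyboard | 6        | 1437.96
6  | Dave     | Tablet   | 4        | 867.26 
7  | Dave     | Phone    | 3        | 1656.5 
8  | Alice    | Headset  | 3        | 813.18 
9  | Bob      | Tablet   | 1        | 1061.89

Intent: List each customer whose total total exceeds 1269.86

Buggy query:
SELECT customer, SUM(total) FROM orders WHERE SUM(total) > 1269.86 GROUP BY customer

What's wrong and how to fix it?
Bug: WHERE runs before GROUP BY, so aggregates aren't available there

Fix: Move the aggregate condition to a HAVING clause

Corrected query:
SELECT customer, SUM(total) FROM orders GROUP BY customer HAVING SUM(total) > 1269.86

Result:
customer | SUM(total)
---------+-----------
Alice    | 2848.05   
Bob      | 1891.93   
Dave     | 4379.39   
Eve      | 1888.43   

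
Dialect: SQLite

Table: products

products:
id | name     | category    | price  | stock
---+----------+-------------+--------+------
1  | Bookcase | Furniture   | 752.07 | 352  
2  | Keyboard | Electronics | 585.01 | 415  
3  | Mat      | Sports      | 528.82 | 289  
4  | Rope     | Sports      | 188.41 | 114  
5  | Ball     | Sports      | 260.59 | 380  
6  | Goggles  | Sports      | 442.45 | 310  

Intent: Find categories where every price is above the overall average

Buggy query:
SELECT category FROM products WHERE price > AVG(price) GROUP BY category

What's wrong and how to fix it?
Bug: AVG() is an aggregate; it can't sit directly in WHERE

Fix: Compute the overall average in a scalar subquery and compare each group's MIN against it in HAVING

Corrected query:
SELECT category FROM products GROUP BY category HAVING MIN(price) > (SELECT AVG(price) FROM products)

Result:
category   
-----------
Electronics
Furniture  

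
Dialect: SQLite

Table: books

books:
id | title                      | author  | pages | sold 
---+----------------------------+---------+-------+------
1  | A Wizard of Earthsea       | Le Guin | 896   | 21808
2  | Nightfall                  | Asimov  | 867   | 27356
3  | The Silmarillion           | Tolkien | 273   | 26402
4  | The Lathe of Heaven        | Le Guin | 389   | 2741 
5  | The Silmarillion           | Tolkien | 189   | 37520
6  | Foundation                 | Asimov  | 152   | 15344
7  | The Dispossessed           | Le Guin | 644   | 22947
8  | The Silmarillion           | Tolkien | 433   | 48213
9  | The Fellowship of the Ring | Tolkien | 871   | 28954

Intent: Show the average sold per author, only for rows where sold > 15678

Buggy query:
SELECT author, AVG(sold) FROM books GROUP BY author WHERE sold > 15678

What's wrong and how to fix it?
Bug: Row-level WHERE must come before GROUP BY in the clause order

Fix: Move the WHERE clause before GROUP BY

Corrected query:
SELECT author, AVG(sold) FROM books WHERE sold > 15678 GROUP BY author

Result:
author  | AVG(sold)
--------+----------
Asimov  | 27356    
Le Guin | 22377.5  
Tolkien | 35272.25 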